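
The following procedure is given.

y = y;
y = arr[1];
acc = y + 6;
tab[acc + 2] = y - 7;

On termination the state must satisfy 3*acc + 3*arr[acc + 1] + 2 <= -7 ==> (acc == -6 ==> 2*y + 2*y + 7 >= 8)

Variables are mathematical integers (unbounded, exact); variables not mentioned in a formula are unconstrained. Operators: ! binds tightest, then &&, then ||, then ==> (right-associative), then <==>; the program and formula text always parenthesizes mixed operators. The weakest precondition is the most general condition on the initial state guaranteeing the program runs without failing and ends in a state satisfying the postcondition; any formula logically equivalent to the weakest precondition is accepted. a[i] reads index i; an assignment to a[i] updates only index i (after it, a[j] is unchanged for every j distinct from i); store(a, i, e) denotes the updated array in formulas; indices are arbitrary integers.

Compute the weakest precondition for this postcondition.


Working backward. After the program, the postcondition 3*acc + 3*arr[acc + 1] + 2 <= -7 ==> (acc == -6 ==> 2*y + 2*y + 7 >= 8) must hold; in canonical form it is 3*arr[acc + 1] + 3*acc <= -9 ==> (acc == -6 ==> 4*y >= 1).
Before tab[acc + 2] := y - 7: 3*arr[acc + 1] + 3*acc <= -9 ==> (acc == -6 ==> 4*y >= 1)
Before acc := y + 6: 3*arr[y + 7] + 3*y <= -27 ==> (y == -12 ==> 4*y >= 1)
Before y := arr[1]: 3*arr[arr[1] + 7] + 3*arr[1] <= -27 ==> (arr[1] == -12 ==> 4*arr[1] >= 1)
Before y := y: 3*arr[arr[1] + 7] + 3*arr[1] <= -27 ==> (arr[1] == -12 ==> 4*arr[1] >= 1)
Answer: WP = 3*arr[arr[1] + 7] + 3*arr[1] <= -27 ==> (arr[1] == -12 ==> 4*arr[1] >= 1)


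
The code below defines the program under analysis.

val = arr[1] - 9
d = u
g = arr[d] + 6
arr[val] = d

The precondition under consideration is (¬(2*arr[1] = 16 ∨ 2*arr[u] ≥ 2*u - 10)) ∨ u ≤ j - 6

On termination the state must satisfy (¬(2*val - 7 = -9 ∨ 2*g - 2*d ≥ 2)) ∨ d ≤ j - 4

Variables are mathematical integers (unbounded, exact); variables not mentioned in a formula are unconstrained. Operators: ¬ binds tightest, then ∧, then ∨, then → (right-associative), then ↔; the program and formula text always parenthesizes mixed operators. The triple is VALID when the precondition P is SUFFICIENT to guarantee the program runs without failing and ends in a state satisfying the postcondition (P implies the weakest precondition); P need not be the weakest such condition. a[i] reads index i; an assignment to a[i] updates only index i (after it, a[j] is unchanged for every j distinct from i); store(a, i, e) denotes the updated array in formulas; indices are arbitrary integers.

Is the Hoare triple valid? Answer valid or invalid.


Working backward. After the program, the postcondition (¬(2*val - 7 = -9 ∨ 2*g - 2*d ≥ 2)) ∨ d ≤ j - 4 must hold; in canonical form it is (¬(2*val = -2 ∨ 2*g ≥ 2*d + 2)) ∨ d ≤ j - 4.
Before arr[val] := d: (¬(2*val = -2 ∨ 2*g ≥ 2*d + 2)) ∨ d ≤ j - 4
Before g := arr[d] + 6: (¬(2*val = -2 ∨ 2*arr[d] ≥ 2*d - 10)) ∨ d ≤ j - 4
Before d := u: (¬(2*val = -2 ∨ 2*arr[u] ≥ 2*u - 10)) ∨ u ≤ j - 4
Before val := arr[1] - 9: (¬(2*arr[1] = 16 ∨ 2*arr[u] ≥ 2*u - 10)) ∨ u ≤ j - 4
The weakest precondition is (¬(2*arr[1] = 16 ∨ 2*arr[u] ≥ 2*u - 10)) ∨ u ≤ j - 4.
Check whether (¬(2*arr[1] = 16 ∨ 2*arr[u] ≥ 2*u - 10)) ∨ u ≤ j - 6 implies it.
Every state satisfying the precondition satisfies the weakest precondition: the implication holds.
Answer: valid


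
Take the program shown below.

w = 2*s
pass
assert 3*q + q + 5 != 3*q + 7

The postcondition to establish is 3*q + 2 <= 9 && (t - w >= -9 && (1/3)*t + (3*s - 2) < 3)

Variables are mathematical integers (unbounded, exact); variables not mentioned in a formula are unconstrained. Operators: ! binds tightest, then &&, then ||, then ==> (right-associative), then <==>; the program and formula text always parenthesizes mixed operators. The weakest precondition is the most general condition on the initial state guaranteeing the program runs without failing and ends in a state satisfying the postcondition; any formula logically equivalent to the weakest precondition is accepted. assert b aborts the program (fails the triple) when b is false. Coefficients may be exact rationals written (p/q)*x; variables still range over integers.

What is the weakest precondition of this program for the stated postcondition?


Working backward. After the program, the postcondition 3*q + 2 <= 9 && (t - w >= -9 && (1/3)*t + (3*s - 2) < 3) must hold; in canonical form it is 3*q <= 7 && t >= w - 9 && 3*s + (1/3)*t < 5.
Before assert 3*q + q + 5 != 3*q + 7: q != 2 && 3*q <= 7 && t >= w - 9 && 3*s + (1/3)*t < 5
Before skip: q != 2 && 3*q <= 7 && t >= w - 9 && 3*s + (1/3)*t < 5
Before w := 2*s: q != 2 && 3*q <= 7 && t >= 2*s - 9 && 3*s + (1/3)*t < 5
Answer: WP = q != 2 && 3*q <= 7 && t >= 2*s - 9 && 3*s + (1/3)*t < 5


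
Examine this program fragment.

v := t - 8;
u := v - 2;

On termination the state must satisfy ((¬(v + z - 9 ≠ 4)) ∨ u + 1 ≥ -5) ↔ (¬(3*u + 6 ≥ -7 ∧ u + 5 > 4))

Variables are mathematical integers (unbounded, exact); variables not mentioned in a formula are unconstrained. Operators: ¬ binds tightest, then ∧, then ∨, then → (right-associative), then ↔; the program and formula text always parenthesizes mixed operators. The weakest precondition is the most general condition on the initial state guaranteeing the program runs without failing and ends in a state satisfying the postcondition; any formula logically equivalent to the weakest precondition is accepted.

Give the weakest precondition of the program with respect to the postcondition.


Working backward. After the program, the postcondition ((¬(v + z - 9 ≠ 4)) ∨ u + 1 ≥ -5) ↔ (¬(3*u + 6 ≥ -7 ∧ u + 5 > 4)) must hold; in canonical form it is ((¬(v + z ≠ 13)) ∨ u ≥ -6) ↔ (¬(3*u ≥ -13 ∧ u > -1)).
Before u := v - 2: ((¬(v + z ≠ 13)) ∨ v ≥ -4) ↔ (¬(3*v ≥ -7 ∧ v > 1))
Before v := t - 8: ((¬(t + z ≠ 21)) ∨ t ≥ 4) ↔ (¬(3*t ≥ 17 ∧ t > 9))
Answer: WP = ((¬(t + z ≠ 21)) ∨ t ≥ 4) ↔ (¬(3*t ≥ 17 ∧ t > 9))


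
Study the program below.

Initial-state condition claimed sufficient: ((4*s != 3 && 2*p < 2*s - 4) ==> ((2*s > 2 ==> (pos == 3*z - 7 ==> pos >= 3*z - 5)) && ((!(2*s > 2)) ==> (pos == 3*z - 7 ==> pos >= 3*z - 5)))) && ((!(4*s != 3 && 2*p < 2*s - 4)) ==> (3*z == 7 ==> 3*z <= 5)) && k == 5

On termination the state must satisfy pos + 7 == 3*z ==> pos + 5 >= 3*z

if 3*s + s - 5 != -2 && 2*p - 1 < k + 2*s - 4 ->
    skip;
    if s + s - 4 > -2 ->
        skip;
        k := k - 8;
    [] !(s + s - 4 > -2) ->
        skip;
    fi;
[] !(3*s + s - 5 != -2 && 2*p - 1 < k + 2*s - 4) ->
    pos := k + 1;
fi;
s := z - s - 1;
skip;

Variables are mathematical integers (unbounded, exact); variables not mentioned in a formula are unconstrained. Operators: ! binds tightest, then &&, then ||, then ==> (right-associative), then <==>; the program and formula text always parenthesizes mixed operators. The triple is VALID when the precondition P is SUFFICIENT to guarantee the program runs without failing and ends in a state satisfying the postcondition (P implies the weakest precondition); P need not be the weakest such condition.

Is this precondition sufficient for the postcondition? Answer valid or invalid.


Working backward. After the program, the postcondition pos + 7 == 3*z ==> pos + 5 >= 3*z must hold; in canonical form it is pos == 3*z - 7 ==> pos >= 3*z - 5.
Before skip: pos == 3*z - 7 ==> pos >= 3*z - 5
Before s := z - s - 1: pos == 3*z - 7 ==> pos >= 3*z - 5
Then branch requires (2*s > 2 ==> (pos == 3*z - 7 ==> pos >= 3*z - 5)) && ((!(2*s > 2)) ==> (pos == 3*z - 7 ==> pos >= 3*z - 5)); else branch requires k == 3*z - 8 ==> k >= 3*z - 6.
Before the if: ((4*s != 3 && 2*p < k + 2*s - 3) ==> ((2*s > 2 ==> (pos == 3*z - 7 ==> pos >= 3*z - 5)) && ((!(2*s > 2)) ==> (pos == 3*z - 7 ==> pos >= 3*z - 5)))) && ((!(4*s != 3 && 2*p < k + 2*s - 3)) ==> (k == 3*z - 8 ==> k >= 3*z - 6))
The weakest precondition is ((4*s != 3 && 2*p < k + 2*s - 3) ==> ((2*s > 2 ==> (pos == 3*z - 7 ==> pos >= 3*z - 5)) && ((!(2*s > 2)) ==> (pos == 3*z - 7 ==> pos >= 3*z - 5)))) && ((!(4*s != 3 && 2*p < k + 2*s - 3)) ==> (k == 3*z - 8 ==> k >= 3*z - 6)).
Check whether ((4*s != 3 && 2*p < 2*s - 4) ==> ((2*s > 2 ==> (pos == 3*z - 7 ==> pos >= 3*z - 5)) && ((!(2*s > 2)) ==> (pos == 3*z - 7 ==> pos >= 3*z - 5)))) && ((!(4*s != 3 && 2*p < 2*s - 4)) ==> (3*z == 7 ==> 3*z <= 5)) && k == 5 implies it.
Countermodel: at the initial state k = 5, p = 0, pos = -7, s = 2, z = 0, the precondition holds but the weakest precondition fails.
Answer: invalid


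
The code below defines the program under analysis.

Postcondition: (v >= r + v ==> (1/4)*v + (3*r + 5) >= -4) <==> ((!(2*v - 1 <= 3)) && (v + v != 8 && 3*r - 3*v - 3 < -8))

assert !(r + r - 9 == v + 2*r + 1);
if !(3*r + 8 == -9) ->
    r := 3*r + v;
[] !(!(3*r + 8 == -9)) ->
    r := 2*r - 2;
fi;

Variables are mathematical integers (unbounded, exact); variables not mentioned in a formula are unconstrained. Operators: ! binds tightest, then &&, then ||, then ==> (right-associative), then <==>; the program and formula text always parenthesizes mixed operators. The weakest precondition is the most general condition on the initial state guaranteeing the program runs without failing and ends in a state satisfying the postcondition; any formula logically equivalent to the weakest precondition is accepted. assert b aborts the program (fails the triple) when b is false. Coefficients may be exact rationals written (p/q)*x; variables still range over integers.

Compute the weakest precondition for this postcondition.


Working backward. After the program, the postcondition (v >= r + v ==> (1/4)*v + (3*r + 5) >= -4) <==> ((!(2*v - 1 <= 3)) && (v + v != 8 && 3*r - 3*v - 3 < -8)) must hold; in canonical form it is (r <= 0 ==> 3*r + (1/4)*v >= -9) <==> ((!(2*v <= 4)) && 2*v != 8 && 3*r < 3*v - 5).
Then branch requires (3*r + v <= 0 ==> 9*r + (13/4)*v >= -9) <==> ((!(2*v <= 4)) && 2*v != 8 && 9*r < -5); else branch requires (2*r <= 2 ==> 6*r + (1/4)*v >= -3) <==> ((!(2*v <= 4)) && 2*v != 8 && 6*r < 3*v + 1).
Before the if: ((!(3*r == -17)) ==> ((3*r + v <= 0 ==> 9*r + (13/4)*v >= -9) <==> ((!(2*v <= 4)) && 2*v != 8 && 9*r < -5))) && (3*r == -17 ==> ((2*r <= 2 ==> 6*r + (1/4)*v >= -3) <==> ((!(2*v <= 4)) && 2*v != 8 && 6*r < 3*v + 1)))
Before assert !(r + r - 9 == v + 2*r + 1): (!(v == -10)) && ((!(3*r == -17)) ==> ((3*r + v <= 0 ==> 9*r + (13/4)*v >= -9) <==> ((!(2*v <= 4)) && 2*v != 8 && 9*r < -5))) && (3*r == -17 ==> ((2*r <= 2 ==> 6*r + (1/4)*v >= -3) <==> ((!(2*v <= 4)) && 2*v != 8 && 6*r < 3*v + 1)))
Answer: WP = (!(v == -10)) && ((!(3*r == -17)) ==> ((3*r + v <= 0 ==> 9*r + (13/4)*v >= -9) <==> ((!(2*v <= 4)) && 2*v != 8 && 9*r < -5))) && (3*r == -17 ==> ((2*r <= 2 ==> 6*r + (1/4)*v >= -3) <==> ((!(2*v <= 4)) && 2*v != 8 && 6*r < 3*v + 1)))


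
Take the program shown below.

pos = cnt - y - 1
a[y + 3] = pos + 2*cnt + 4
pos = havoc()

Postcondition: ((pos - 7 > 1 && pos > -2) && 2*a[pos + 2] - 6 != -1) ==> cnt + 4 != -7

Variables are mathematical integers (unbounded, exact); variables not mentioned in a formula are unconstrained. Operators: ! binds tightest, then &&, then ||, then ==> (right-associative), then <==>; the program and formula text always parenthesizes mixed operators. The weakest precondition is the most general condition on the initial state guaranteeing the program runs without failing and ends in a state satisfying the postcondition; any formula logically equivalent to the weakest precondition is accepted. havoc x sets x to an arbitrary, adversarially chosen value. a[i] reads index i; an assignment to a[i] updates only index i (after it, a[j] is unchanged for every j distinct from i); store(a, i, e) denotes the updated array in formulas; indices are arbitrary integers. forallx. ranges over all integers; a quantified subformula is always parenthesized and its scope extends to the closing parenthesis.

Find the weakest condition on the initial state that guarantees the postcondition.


Working backward. After the program, the postcondition ((pos - 7 > 1 && pos > -2) && 2*a[pos + 2] - 6 != -1) ==> cnt + 4 != -7 must hold; in canonical form it is (pos > 8 && pos > -2 && 2*a[pos + 2] != 5) ==> cnt != -11.
Before havoc pos: forall pos_1. ((pos_1 > 8 && pos_1 > -2 && 2*a[pos_1 + 2] != 5) ==> cnt != -11)
Before a[y + 3] := pos + 2*cnt + 4: forall pos_1. ((pos_1 > 8 && pos_1 > -2 && 2*store(a, y + 3, 2*cnt + pos + 4)[pos_1 + 2] != 5) ==> cnt != -11)
Before pos := cnt - y - 1: forall pos_1. ((pos_1 > 8 && pos_1 > -2 && 2*store(a, y + 3, 3*cnt - y + 3)[pos_1 + 2] != 5) ==> cnt != -11)
Answer: WP = forall pos_1. ((pos_1 > 8 && pos_1 > -2 && 2*store(a, y + 3, 3*cnt - y + 3)[pos_1 + 2] != 5) ==> cnt != -11)


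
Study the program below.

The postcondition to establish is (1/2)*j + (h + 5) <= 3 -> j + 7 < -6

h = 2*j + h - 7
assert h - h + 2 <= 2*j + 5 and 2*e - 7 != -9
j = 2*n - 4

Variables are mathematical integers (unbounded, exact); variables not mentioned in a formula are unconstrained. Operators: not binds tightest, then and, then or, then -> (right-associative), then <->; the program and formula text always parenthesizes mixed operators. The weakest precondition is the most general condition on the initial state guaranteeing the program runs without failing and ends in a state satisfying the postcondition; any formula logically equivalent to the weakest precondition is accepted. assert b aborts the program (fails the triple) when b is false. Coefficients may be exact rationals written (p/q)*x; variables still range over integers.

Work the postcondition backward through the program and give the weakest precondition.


Working backward. After the program, the postcondition (1/2)*j + (h + 5) <= 3 -> j + 7 < -6 must hold; in canonical form it is h + (1/2)*j <= -2 -> j < -13.
Before j := 2*n - 4: h + n <= 0 -> 2*n < -9
Before assert h - h + 2 <= 2*j + 5 and 2*e - 7 != -9: 2*j >= -3 and 2*e != -2 and (h + n <= 0 -> 2*n < -9)
Before h := 2*j + h - 7: 2*j >= -3 and 2*e != -2 and (h + 2*j + n <= 7 -> 2*n < -9)
Answer: WP = 2*j >= -3 and 2*e != -2 and (h + 2*j + n <= 7 -> 2*n < -9)


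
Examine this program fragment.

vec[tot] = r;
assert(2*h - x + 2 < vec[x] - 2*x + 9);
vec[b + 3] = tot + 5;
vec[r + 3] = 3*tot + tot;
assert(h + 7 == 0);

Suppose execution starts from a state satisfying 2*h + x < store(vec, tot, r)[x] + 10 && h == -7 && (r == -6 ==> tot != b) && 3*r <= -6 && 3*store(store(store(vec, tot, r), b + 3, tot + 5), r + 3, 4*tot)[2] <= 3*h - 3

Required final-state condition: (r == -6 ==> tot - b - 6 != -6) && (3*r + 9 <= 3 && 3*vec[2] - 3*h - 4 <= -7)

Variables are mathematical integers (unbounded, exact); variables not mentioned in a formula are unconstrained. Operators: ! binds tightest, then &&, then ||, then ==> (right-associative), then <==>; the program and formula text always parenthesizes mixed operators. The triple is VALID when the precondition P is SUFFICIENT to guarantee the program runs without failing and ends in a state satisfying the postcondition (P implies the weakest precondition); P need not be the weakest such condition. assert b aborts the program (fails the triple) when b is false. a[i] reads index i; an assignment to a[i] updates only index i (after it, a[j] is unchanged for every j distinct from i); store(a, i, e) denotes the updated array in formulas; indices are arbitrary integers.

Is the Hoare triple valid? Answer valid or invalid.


Working backward. After the program, the postcondition (r == -6 ==> tot - b - 6 != -6) && (3*r + 9 <= 3 && 3*vec[2] - 3*h - 4 <= -7) must hold; in canonical form it is (r == -6 ==> tot != b) && 3*r <= -6 && 3*vec[2] <= 3*h - 3.
Before assert h + 7 == 0: h == -7 && (r == -6 ==> tot != b) && 3*r <= -6 && 3*vec[2] <= 3*h - 3
Before vec[r + 3] := 3*tot + tot: h == -7 && (r == -6 ==> tot != b) && 3*r <= -6 && 3*store(vec, r + 3, 4*tot)[2] <= 3*h - 3
Before vec[b + 3] := tot + 5: h == -7 && (r == -6 ==> tot != b) && 3*r <= -6 && 3*store(store(vec, b + 3, tot + 5), r + 3, 4*tot)[2] <= 3*h - 3
Before assert 2*h - x + 2 < vec[x] - 2*x + 9: 2*h + x < vec[x] + 7 && h == -7 && (r == -6 ==> tot != b) && 3*r <= -6 && 3*store(store(vec, b + 3, tot + 5), r + 3, 4*tot)[2] <= 3*h - 3
Before vec[tot] := r: 2*h + x < store(vec, tot, r)[x] + 7 && h == -7 && (r == -6 ==> tot != b) && 3*r <= -6 && 3*store(store(store(vec, tot, r), b + 3, tot + 5), r + 3, 4*tot)[2] <= 3*h - 3
The weakest precondition is 2*h + x < store(vec, tot, r)[x] + 7 && h == -7 && (r == -6 ==> tot != b) && 3*r <= -6 && 3*store(store(store(vec, tot, r), b + 3, tot + 5), r + 3, 4*tot)[2] <= 3*h - 3.
Check whether 2*h + x < store(vec, tot, r)[x] + 10 && h == -7 && (r == -6 ==> tot != b) && 3*r <= -6 && 3*store(store(store(vec, tot, r), b + 3, tot + 5), r + 3, 4*tot)[2] <= 3*h - 3 implies it.
Countermodel: at the initial state b = -1, h = -7, r = -2, tot = -13, vec = {[-13] = 4, [-12] = -33, [1] = 4, [2] = 4, elsewhere 4}, x = -12, the precondition holds but the weakest precondition fails.
Answer: invalid


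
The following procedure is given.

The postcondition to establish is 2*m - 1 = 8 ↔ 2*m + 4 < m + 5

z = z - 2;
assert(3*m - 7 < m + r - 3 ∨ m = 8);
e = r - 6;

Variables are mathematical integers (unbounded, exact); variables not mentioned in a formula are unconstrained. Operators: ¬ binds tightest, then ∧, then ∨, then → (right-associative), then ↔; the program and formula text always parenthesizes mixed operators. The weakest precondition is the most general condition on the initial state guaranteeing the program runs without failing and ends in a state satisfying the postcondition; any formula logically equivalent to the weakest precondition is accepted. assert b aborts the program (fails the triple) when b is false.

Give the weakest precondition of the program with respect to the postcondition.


Working backward. After the program, the postcondition 2*m - 1 = 8 ↔ 2*m + 4 < m + 5 must hold; in canonical form it is 2*m = 9 ↔ m < 1.
Before e := r - 6: 2*m = 9 ↔ m < 1
Before assert 3*m - 7 < m + r - 3 ∨ m = 8: (2*m < r + 4 ∨ m = 8) ∧ (2*m = 9 ↔ m < 1)
Before z := z - 2: (2*m < r + 4 ∨ m = 8) ∧ (2*m = 9 ↔ m < 1)
Answer: WP = (2*m < r + 4 ∨ m = 8) ∧ (2*m = 9 ↔ m < 1)


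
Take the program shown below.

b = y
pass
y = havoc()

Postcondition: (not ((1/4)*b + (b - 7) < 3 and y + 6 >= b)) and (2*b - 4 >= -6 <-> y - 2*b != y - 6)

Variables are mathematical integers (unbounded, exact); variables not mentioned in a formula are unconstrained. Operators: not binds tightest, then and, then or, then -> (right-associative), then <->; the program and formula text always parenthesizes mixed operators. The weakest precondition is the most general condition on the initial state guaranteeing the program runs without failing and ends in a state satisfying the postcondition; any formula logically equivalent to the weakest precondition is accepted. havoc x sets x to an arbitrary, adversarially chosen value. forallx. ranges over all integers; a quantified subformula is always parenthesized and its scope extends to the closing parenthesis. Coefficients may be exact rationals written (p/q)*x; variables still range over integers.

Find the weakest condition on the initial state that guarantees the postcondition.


Working backward. After the program, the postcondition (not ((1/4)*b + (b - 7) < 3 and y + 6 >= b)) and (2*b - 4 >= -6 <-> y - 2*b != y - 6) must hold; in canonical form it is (not ((5/4)*b < 10 and y >= b - 6)) and (2*b >= -2 <-> 2*b != 6).
Before havoc y: forall y_1. ((not ((5/4)*b < 10 and y_1 >= b - 6)) and (2*b >= -2 <-> 2*b != 6))
Before skip: forall y_1. ((not ((5/4)*b < 10 and y_1 >= b - 6)) and (2*b >= -2 <-> 2*b != 6))
Before b := y: forall y_1. ((not ((5/4)*y < 10 and y_1 >= y - 6)) and (2*y >= -2 <-> 2*y != 6))
Answer: WP = forall y_1. ((not ((5/4)*y < 10 and y_1 >= y - 6)) and (2*y >= -2 <-> 2*y != 6))


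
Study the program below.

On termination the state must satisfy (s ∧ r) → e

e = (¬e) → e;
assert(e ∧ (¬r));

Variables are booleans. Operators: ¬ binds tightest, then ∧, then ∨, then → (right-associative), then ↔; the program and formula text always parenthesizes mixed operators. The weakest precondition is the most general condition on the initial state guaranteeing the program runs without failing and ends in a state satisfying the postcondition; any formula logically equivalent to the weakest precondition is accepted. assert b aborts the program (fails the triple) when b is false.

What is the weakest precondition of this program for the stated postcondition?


Working backward. After the program, (s ∧ r) → e must hold.
Before assert e ∧ (¬r): e ∧ (¬r) ∧ ((s ∧ r) → e)
Before e := (¬e) → e: ((¬e) → e) ∧ (¬r) ∧ ((s ∧ r) → ((¬e) → e))
Answer: WP = ((¬e) → e) ∧ (¬r) ∧ ((s ∧ r) → ((¬e) → e))


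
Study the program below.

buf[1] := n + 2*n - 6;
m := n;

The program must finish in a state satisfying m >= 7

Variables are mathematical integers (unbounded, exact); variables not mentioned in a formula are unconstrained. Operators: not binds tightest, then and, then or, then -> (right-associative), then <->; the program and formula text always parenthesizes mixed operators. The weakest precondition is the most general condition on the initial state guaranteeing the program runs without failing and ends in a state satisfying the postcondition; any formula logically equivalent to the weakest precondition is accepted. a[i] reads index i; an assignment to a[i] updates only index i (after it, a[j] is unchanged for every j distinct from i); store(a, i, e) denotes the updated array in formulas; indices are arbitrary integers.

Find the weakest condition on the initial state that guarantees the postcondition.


Working backward. After the program, m >= 7 must hold.
Before m := n: n >= 7
Before buf[1] := n + 2*n - 6: n >= 7
Answer: WP = n >= 7


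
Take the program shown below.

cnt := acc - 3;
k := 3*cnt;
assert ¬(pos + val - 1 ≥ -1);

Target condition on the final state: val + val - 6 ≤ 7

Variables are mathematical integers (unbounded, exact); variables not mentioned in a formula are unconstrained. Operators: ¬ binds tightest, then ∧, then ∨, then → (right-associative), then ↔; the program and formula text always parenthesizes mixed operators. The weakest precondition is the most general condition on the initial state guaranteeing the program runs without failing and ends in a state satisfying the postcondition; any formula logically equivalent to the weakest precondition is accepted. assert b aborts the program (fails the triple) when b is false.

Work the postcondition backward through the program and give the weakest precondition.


Working backward. After the program, the postcondition val + val - 6 ≤ 7 must hold; in canonical form it is 2*val ≤ 13.
Before assert ¬(pos + val - 1 ≥ -1): (¬(pos + val ≥ 0)) ∧ 2*val ≤ 13
Before k := 3*cnt: (¬(pos + val ≥ 0)) ∧ 2*val ≤ 13
Before cnt := acc - 3: (¬(pos + val ≥ 0)) ∧ 2*val ≤ 13
Answer: WP = (¬(pos + val ≥ 0)) ∧ 2*val ≤ 13


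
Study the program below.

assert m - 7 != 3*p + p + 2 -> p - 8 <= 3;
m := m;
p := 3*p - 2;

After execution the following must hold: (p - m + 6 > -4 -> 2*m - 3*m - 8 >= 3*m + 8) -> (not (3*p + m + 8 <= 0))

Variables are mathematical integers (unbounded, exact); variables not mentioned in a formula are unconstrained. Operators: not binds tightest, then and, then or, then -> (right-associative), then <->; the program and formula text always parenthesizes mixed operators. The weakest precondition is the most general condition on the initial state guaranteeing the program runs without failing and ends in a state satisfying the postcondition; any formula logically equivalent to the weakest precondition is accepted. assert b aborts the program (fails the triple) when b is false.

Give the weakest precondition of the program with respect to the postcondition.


Working backward. After the program, the postcondition (p - m + 6 > -4 -> 2*m - 3*m - 8 >= 3*m + 8) -> (not (3*p + m + 8 <= 0)) must hold; in canonical form it is (p > m - 10 -> 4*m <= -16) -> (not (m + 3*p <= -8)).
Before p := 3*p - 2: (3*p > m - 8 -> 4*m <= -16) -> (not (m + 9*p <= -2))
Before m := m: (3*p > m - 8 -> 4*m <= -16) -> (not (m + 9*p <= -2))
Before assert m - 7 != 3*p + p + 2 -> p - 8 <= 3: (m != 4*p + 9 -> p <= 11) and ((3*p > m - 8 -> 4*m <= -16) -> (not (m + 9*p <= -2)))
Answer: WP = (m != 4*p + 9 -> p <= 11) and ((3*p > m - 8 -> 4*m <= -16) -> (not (m + 9*p <= -2)))


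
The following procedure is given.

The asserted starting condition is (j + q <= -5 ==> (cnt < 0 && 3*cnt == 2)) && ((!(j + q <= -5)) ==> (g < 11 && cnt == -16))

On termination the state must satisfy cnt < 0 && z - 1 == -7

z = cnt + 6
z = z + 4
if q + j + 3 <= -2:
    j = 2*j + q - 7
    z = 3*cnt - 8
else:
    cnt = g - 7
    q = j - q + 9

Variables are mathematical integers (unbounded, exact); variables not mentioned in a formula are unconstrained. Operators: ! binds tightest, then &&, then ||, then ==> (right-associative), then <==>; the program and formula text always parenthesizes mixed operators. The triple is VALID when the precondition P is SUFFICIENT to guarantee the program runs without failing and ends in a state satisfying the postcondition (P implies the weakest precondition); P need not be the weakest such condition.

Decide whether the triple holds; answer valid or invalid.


Working backward. After the program, the postcondition cnt < 0 && z - 1 == -7 must hold; in canonical form it is cnt < 0 && z == -6.
Then branch requires cnt < 0 && 3*cnt == 2; else branch requires g < 7 && z == -6.
Before the if: (j + q <= -5 ==> (cnt < 0 && 3*cnt == 2)) && ((!(j + q <= -5)) ==> (g < 7 && z == -6))
Before z := z + 4: (j + q <= -5 ==> (cnt < 0 && 3*cnt == 2)) && ((!(j + q <= -5)) ==> (g < 7 && z == -10))
Before z := cnt + 6: (j + q <= -5 ==> (cnt < 0 && 3*cnt == 2)) && ((!(j + q <= -5)) ==> (g < 7 && cnt == -16))
The weakest precondition is (j + q <= -5 ==> (cnt < 0 && 3*cnt == 2)) && ((!(j + q <= -5)) ==> (g < 7 && cnt == -16)).
Check whether (j + q <= -5 ==> (cnt < 0 && 3*cnt == 2)) && ((!(j + q <= -5)) ==> (g < 11 && cnt == -16)) implies it.
Countermodel: at the initial state cnt = -16, g = 7, j = -4, q = 0, the precondition holds but the weakest precondition fails.
Answer: invalid


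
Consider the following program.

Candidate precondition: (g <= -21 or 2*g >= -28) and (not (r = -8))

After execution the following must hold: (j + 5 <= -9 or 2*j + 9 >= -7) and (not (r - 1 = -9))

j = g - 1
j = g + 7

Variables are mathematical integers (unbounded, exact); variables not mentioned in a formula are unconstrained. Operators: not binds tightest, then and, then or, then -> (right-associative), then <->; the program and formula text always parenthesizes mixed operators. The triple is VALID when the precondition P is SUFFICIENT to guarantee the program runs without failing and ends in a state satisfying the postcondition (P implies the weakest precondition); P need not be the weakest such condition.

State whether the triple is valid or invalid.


Working backward. After the program, the postcondition (j + 5 <= -9 or 2*j + 9 >= -7) and (not (r - 1 = -9)) must hold; in canonical form it is (j <= -14 or 2*j >= -16) and (not (r = -8)).
Before j := g + 7: (g <= -21 or 2*g >= -30) and (not (r = -8))
Before j := g - 1: (g <= -21 or 2*g >= -30) and (not (r = -8))
The weakest precondition is (g <= -21 or 2*g >= -30) and (not (r = -8)).
Check whether (g <= -21 or 2*g >= -28) and (not (r = -8)) implies it.
Every state satisfying the precondition satisfies the weakest precondition: the implication holds.
Answer: valid


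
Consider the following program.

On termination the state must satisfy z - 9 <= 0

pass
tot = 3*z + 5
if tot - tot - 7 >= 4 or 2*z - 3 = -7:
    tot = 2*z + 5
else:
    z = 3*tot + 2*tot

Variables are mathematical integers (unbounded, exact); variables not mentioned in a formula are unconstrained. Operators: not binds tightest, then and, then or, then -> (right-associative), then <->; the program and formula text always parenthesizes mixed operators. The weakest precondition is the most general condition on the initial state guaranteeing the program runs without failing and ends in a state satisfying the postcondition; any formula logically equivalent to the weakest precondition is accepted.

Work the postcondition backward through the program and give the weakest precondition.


Working backward. After the program, the postcondition z - 9 <= 0 must hold; in canonical form it is z <= 9.
Then branch requires z <= 9; else branch requires 5*tot <= 9.
Before the if: (2*z = -4 -> z <= 9) and ((not (2*z = -4)) -> 5*tot <= 9)
Before tot := 3*z + 5: (2*z = -4 -> z <= 9) and ((not (2*z = -4)) -> 15*z <= -16)
Before skip: (2*z = -4 -> z <= 9) and ((not (2*z = -4)) -> 15*z <= -16)
Answer: WP = (2*z = -4 -> z <= 9) and ((not (2*z = -4)) -> 15*z <= -16)


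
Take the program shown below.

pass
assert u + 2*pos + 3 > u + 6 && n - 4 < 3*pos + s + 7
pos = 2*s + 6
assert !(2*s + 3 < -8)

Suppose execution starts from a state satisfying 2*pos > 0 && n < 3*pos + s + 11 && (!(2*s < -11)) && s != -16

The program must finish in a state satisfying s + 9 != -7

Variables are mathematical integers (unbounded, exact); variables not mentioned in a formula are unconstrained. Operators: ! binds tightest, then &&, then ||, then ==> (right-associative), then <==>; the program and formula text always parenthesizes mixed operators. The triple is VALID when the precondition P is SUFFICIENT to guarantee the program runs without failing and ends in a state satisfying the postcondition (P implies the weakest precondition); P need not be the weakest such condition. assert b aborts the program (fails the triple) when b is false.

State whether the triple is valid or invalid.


Working backward. After the program, the postcondition s + 9 != -7 must hold; in canonical form it is s != -16.
Before assert !(2*s + 3 < -8): (!(2*s < -11)) && s != -16
Before pos := 2*s + 6: (!(2*s < -11)) && s != -16
Before assert u + 2*pos + 3 > u + 6 && n - 4 < 3*pos + s + 7: 2*pos > 3 && n < 3*pos + s + 11 && (!(2*s < -11)) && s != -16
Before skip: 2*pos > 3 && n < 3*pos + s + 11 && (!(2*s < -11)) && s != -16
The weakest precondition is 2*pos > 3 && n < 3*pos + s + 11 && (!(2*s < -11)) && s != -16.
Check whether 2*pos > 0 && n < 3*pos + s + 11 && (!(2*s < -11)) && s != -16 implies it.
Countermodel: at the initial state n = 13, pos = 1, s = 0, the precondition holds but the weakest precondition fails.
Answer: invalid


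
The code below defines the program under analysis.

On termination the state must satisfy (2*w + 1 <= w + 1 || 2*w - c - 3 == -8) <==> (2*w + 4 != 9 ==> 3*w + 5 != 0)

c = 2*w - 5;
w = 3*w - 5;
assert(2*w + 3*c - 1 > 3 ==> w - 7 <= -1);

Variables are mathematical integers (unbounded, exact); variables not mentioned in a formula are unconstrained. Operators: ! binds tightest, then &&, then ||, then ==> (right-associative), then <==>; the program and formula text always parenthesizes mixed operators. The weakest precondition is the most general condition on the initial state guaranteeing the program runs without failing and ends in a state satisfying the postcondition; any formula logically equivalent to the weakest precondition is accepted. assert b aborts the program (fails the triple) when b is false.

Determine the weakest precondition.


Working backward. After the program, the postcondition (2*w + 1 <= w + 1 || 2*w - c - 3 == -8) <==> (2*w + 4 != 9 ==> 3*w + 5 != 0) must hold; in canonical form it is (w <= 0 || 2*w == c - 5) <==> (2*w != 5 ==> 3*w != -5).
Before assert 2*w + 3*c - 1 > 3 ==> w - 7 <= -1: (3*c + 2*w > 4 ==> w <= 6) && ((w <= 0 || 2*w == c - 5) <==> (2*w != 5 ==> 3*w != -5))
Before w := 3*w - 5: (3*c + 6*w > 14 ==> 3*w <= 11) && ((3*w <= 5 || 6*w == c + 5) <==> (6*w != 15 ==> 9*w != 10))
Before c := 2*w - 5: (12*w > 29 ==> 3*w <= 11) && ((3*w <= 5 || 4*w == 0) <==> (6*w != 15 ==> 9*w != 10))
Answer: WP = (12*w > 29 ==> 3*w <= 11) && ((3*w <= 5 || 4*w == 0) <==> (6*w != 15 ==> 9*w != 10))


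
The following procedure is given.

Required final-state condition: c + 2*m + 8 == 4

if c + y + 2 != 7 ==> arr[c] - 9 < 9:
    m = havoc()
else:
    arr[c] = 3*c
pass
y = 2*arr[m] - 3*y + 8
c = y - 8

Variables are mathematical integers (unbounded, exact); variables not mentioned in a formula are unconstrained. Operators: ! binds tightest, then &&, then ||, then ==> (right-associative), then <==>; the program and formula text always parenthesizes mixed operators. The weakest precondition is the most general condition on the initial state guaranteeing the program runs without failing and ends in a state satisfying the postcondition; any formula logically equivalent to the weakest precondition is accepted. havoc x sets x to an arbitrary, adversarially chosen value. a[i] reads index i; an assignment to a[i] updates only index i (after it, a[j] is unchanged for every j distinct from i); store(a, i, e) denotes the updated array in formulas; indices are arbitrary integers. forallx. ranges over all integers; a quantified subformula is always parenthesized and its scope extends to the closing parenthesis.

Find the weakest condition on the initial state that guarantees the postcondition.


Working backward. After the program, the postcondition c + 2*m + 8 == 4 must hold; in canonical form it is c + 2*m == -4.
Before c := y - 8: 2*m + y == 4
Before y := 2*arr[m] - 3*y + 8: 2*arr[m] + 2*m == 3*y - 4
Before skip: 2*arr[m] + 2*m == 3*y - 4
Then branch requires forall m_1. 2*arr[m_1] + 2*m_1 == 3*y - 4; else branch requires 2*store(arr, c, 3*c)[m] + 2*m == 3*y - 4.
Before the if: ((c + y != 5 ==> arr[c] < 18) ==> (forall m_1. 2*arr[m_1] + 2*m_1 == 3*y - 4)) && ((!(c + y != 5 ==> arr[c] < 18)) ==> 2*store(arr, c, 3*c)[m] + 2*m == 3*y - 4)
Answer: WP = ((c + y != 5 ==> arr[c] < 18) ==> (forall m_1. 2*arr[m_1] + 2*m_1 == 3*y - 4)) && ((!(c + y != 5 ==> arr[c] < 18)) ==> 2*store(arr, c, 3*c)[m] + 2*m == 3*y - 4)


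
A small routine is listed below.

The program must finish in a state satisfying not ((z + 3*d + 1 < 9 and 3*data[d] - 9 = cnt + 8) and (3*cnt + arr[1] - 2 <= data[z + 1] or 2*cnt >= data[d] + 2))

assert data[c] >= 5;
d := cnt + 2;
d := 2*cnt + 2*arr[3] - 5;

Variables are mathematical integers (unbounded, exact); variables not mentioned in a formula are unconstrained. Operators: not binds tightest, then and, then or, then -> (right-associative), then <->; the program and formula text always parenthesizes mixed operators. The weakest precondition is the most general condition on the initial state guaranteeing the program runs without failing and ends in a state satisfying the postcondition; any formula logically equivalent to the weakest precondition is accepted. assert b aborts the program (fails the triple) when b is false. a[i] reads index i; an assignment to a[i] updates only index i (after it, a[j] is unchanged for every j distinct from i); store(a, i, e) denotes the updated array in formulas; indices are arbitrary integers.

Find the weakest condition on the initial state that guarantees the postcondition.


Working backward. After the program, the postcondition not ((z + 3*d + 1 < 9 and 3*data[d] - 9 = cnt + 8) and (3*cnt + arr[1] - 2 <= data[z + 1] or 2*cnt >= data[d] + 2)) must hold; in canonical form it is not (3*d + z < 8 and 3*data[d] = cnt + 17 and (arr[1] + 3*cnt <= data[z + 1] + 2 or 2*cnt >= data[d] + 2)).
Before d := 2*cnt + 2*arr[3] - 5: not (6*arr[3] + 6*cnt + z < 23 and 3*data[2*arr[3] + 2*cnt - 5] = cnt + 17 and (arr[1] + 3*cnt <= data[z + 1] + 2 or 2*cnt >= data[2*arr[3] + 2*cnt - 5] + 2))
Before d := cnt + 2: not (6*arr[3] + 6*cnt + z < 23 and 3*data[2*arr[3] + 2*cnt - 5] = cnt + 17 and (arr[1] + 3*cnt <= data[z + 1] + 2 or 2*cnt >= data[2*arr[3] + 2*cnt - 5] + 2))
Before assert data[c] >= 5: data[c] >= 5 and (not (6*arr[3] + 6*cnt + z < 23 and 3*data[2*arr[3] + 2*cnt - 5] = cnt + 17 and (arr[1] + 3*cnt <= data[z + 1] + 2 or 2*cnt >= data[2*arr[3] + 2*cnt - 5] + 2)))
Answer: WP = data[c] >= 5 and (not (6*arr[3] + 6*cnt + z < 23 and 3*data[2*arr[3] + 2*cnt - 5] = cnt + 17 and (arr[1] + 3*cnt <= data[z + 1] + 2 or 2*cnt >= data[2*arr[3] + 2*cnt - 5] + 2)))


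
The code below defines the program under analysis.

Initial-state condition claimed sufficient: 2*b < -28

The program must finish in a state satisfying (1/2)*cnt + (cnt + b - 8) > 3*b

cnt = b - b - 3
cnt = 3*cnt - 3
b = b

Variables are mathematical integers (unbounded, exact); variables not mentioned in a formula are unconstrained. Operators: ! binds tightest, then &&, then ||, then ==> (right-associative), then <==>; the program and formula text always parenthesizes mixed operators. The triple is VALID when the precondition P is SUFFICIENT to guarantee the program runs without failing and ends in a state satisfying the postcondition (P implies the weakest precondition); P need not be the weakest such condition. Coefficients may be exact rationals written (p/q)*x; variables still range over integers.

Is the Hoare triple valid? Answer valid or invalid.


Working backward. After the program, the postcondition (1/2)*cnt + (cnt + b - 8) > 3*b must hold; in canonical form it is (3/2)*cnt > 2*b + 8.
Before b := b: (3/2)*cnt > 2*b + 8
Before cnt := 3*cnt - 3: (9/2)*cnt > 2*b + 25/2
Before cnt := b - b - 3: 2*b < -26
The weakest precondition is 2*b < -26.
Check whether 2*b < -28 implies it.
Every state satisfying the precondition satisfies the weakest precondition: the implication holds.
Answer: valid


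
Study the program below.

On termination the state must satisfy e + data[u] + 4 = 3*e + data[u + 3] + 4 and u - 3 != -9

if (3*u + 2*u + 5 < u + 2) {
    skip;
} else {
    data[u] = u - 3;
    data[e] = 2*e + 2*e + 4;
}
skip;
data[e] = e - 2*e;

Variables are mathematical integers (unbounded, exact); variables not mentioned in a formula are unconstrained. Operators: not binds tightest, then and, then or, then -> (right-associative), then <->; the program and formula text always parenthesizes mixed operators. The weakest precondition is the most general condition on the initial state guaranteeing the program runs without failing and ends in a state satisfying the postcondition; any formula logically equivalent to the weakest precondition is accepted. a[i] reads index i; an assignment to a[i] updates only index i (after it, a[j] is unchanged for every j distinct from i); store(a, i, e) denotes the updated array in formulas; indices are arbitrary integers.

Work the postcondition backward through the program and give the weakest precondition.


Working backward. After the program, the postcondition e + data[u] + 4 = 3*e + data[u + 3] + 4 and u - 3 != -9 must hold; in canonical form it is data[u] = data[u + 3] + 2*e and u != -6.
Before data[e] := e - 2*e: store(data, e, -e)[u] = store(data, e, -e)[u + 3] + 2*e and u != -6
Before skip: store(data, e, -e)[u] = store(data, e, -e)[u + 3] + 2*e and u != -6
Then branch requires store(data, e, -e)[u] = store(data, e, -e)[u + 3] + 2*e and u != -6; else branch requires store(store(store(data, u, u - 3), e, 4*e + 4), e, -e)[u] = store(store(store(data, u, u - 3), e, 4*e + 4), e, -e)[u + 3] + 2*e and u != -6.
Before the if: (4*u < -3 -> (store(data, e, -e)[u] = store(data, e, -e)[u + 3] + 2*e and u != -6)) and ((not (4*u < -3)) -> (store(store(store(data, u, u - 3), e, 4*e + 4), e, -e)[u] = store(store(store(data, u, u - 3), e, 4*e + 4), e, -e)[u + 3] + 2*e and u != -6))
Answer: WP = (4*u < -3 -> (store(data, e, -e)[u] = store(data, e, -e)[u + 3] + 2*e and u != -6)) and ((not (4*u < -3)) -> (store(store(store(data, u, u - 3), e, 4*e + 4), e, -e)[u] = store(store(store(data, u, u - 3), e, 4*e + 4), e, -e)[u + 3] + 2*e and u != -6))


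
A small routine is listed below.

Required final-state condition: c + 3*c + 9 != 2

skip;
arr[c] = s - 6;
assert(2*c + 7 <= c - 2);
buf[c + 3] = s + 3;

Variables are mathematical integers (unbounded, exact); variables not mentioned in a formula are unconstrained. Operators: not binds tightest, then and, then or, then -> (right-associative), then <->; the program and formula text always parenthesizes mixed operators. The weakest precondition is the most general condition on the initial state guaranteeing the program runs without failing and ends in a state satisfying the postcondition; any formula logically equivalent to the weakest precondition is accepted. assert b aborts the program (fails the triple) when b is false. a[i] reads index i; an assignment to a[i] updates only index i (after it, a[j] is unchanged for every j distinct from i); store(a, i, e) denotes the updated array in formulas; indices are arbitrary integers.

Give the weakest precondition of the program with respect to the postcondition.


Working backward. After the program, the postcondition c + 3*c + 9 != 2 must hold; in canonical form it is 4*c != -7.
Before buf[c + 3] := s + 3: 4*c != -7
Before assert 2*c + 7 <= c - 2: c <= -9 and 4*c != -7
Before arr[c] := s - 6: c <= -9 and 4*c != -7
Before skip: c <= -9 and 4*c != -7
Answer: WP = c <= -9 and 4*c != -7
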